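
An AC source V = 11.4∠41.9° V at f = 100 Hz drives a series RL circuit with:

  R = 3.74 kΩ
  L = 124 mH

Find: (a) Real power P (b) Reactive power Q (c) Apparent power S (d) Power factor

Step 1 — Angular frequency: ω = 2π·f = 2π·100 = 628.3 rad/s.
Step 2 — Component impedances:
  R: Z = R = 3740 Ω
  L: Z = jωL = j·628.3·0.124 = 0 + j77.91 Ω
Step 3 — Series combination: Z_total = R + L = 3740 + j77.91 Ω = 3741∠1.2° Ω.
Step 4 — Source phasor: V = 11.4∠41.9° V = 8.485 + j7.613 V.
Step 5 — Current: I = V / Z = 0.00231 + j0.001988 A = 0.003047∠40.7° A.
Step 6 — Complex power: S = V·I* = 0.03473 + j0.0007236 VA.
Step 7 — Real power: P = Re(S) = 0.03473 W.
Step 8 — Reactive power: Q = Im(S) = 0.0007236 VAR.
Step 9 — Apparent power: |S| = 0.03474 VA.
Step 10 — Power factor: PF = P/|S| = 0.9998 (lagging).

(a) P = 0.03473 W  (b) Q = 0.0007236 VAR  (c) S = 0.03474 VA  (d) PF = 0.9998 (lagging)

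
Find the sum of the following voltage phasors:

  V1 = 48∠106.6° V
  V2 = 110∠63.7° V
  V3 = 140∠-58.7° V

Step 1 — Convert each phasor to rectangular form:
  V1 = 48·(cos(106.6°) + j·sin(106.6°)) = -13.71 + j46 V
  V2 = 110·(cos(63.7°) + j·sin(63.7°)) = 48.74 + j98.61 V
  V3 = 140·(cos(-58.7°) + j·sin(-58.7°)) = 72.73 - j119.6 V
Step 2 — Sum components: V_total = 107.8 + j24.99 V.
Step 3 — Convert to polar: |V_total| = 110.6 V, ∠V_total = 13.1°.

V_total = 110.6∠13.1° V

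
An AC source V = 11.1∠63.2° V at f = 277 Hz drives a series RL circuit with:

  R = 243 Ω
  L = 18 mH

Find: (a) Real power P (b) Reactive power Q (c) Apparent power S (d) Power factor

Step 1 — Angular frequency: ω = 2π·f = 2π·277 = 1740 rad/s.
Step 2 — Component impedances:
  R: Z = R = 243 Ω
  L: Z = jωL = j·1740·0.018 = 0 + j31.33 Ω
Step 3 — Series combination: Z_total = R + L = 243 + j31.33 Ω = 245∠7.3° Ω.
Step 4 — Source phasor: V = 11.1∠63.2° V = 5.005 + j9.908 V.
Step 5 — Current: I = V / Z = 0.02543 + j0.03749 A = 0.0453∠55.9° A.
Step 6 — Complex power: S = V·I* = 0.4987 + j0.0643 VA.
Step 7 — Real power: P = Re(S) = 0.4987 W.
Step 8 — Reactive power: Q = Im(S) = 0.0643 VAR.
Step 9 — Apparent power: |S| = 0.5029 VA.
Step 10 — Power factor: PF = P/|S| = 0.9918 (lagging).

(a) P = 0.4987 W  (b) Q = 0.0643 VAR  (c) S = 0.5029 VA  (d) PF = 0.9918 (lagging)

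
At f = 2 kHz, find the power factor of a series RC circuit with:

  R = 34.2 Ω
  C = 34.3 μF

Step 1 — Angular frequency: ω = 2π·f = 2π·2000 = 1.257e+04 rad/s.
Step 2 — Component impedances:
  R: Z = R = 34.2 Ω
  C: Z = 1/(jωC) = -j/(ω·C) = 0 - j2.32 Ω
Step 3 — Series combination: Z_total = R + C = 34.2 - j2.32 Ω = 34.28∠-3.9° Ω.
Step 4 — Power factor: PF = cos(φ) = Re(Z)/|Z| = 34.2/34.28 = 0.9977.
Step 5 — Type: Im(Z) = -2.32 ⇒ leading (phase φ = -3.9°).

PF = 0.9977 (leading, φ = -3.9°)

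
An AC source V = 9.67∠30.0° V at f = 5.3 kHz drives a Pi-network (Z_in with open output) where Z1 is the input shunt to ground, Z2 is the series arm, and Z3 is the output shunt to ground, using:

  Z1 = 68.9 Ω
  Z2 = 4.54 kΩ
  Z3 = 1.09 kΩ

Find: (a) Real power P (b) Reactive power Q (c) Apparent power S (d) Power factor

Step 1 — Angular frequency: ω = 2π·f = 2π·5300 = 3.33e+04 rad/s.
Step 2 — Component impedances:
  Z1: Z = R = 68.9 Ω
  Z2: Z = R = 4540 Ω
  Z3: Z = R = 1090 Ω
Step 3 — With open output, the series arm Z2 and the output shunt Z3 appear in series to ground: Z2 + Z3 = 5630 Ω.
Step 4 — Parallel with input shunt Z1: Z_in = Z1 || (Z2 + Z3) = 68.07 Ω = 68.07∠0.0° Ω.
Step 5 — Source phasor: V = 9.67∠30.0° V = 8.374 + j4.835 V.
Step 6 — Current: I = V / Z = 0.123 + j0.07103 A = 0.1421∠30.0° A.
Step 7 — Complex power: S = V·I* = 1.374 VA.
Step 8 — Real power: P = Re(S) = 1.374 W.
Step 9 — Reactive power: Q = Im(S) = 0 VAR.
Step 10 — Apparent power: |S| = 1.374 VA.
Step 11 — Power factor: PF = P/|S| = 1 (unity).

(a) P = 1.374 W  (b) Q = 0 VAR  (c) S = 1.374 VA  (d) PF = 1 (unity)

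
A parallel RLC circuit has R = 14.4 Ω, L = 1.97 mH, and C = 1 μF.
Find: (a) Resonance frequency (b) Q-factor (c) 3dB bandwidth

Step 1 — Resonance: ω₀ = 1/√(LC) = 1/√(0.00197·1e-06) = 2.253e+04 rad/s.
Step 2 — f₀ = ω₀/(2π) = 3586 Hz.
Step 3 — Parallel Q: Q = R/(ω₀L) = 14.4/(2.253e+04·0.00197) = 0.3244.
Step 4 — Bandwidth: Δω = ω₀/Q = 6.944e+04 rad/s; BW = Δω/(2π) = 1.105e+04 Hz.

(a) f₀ = 3586 Hz  (b) Q = 0.3244  (c) BW = 1.105e+04 Hz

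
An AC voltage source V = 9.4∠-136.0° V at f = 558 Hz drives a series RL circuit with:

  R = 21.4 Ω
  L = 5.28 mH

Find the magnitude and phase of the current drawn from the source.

Step 1 — Angular frequency: ω = 2π·f = 2π·558 = 3506 rad/s.
Step 2 — Component impedances:
  R: Z = R = 21.4 Ω
  L: Z = jωL = j·3506·0.00528 = 0 + j18.51 Ω
Step 3 — Series combination: Z_total = R + L = 21.4 + j18.51 Ω = 28.3∠40.9° Ω.
Step 4 — Source phasor: V = 9.4∠-136.0° V = -6.762 - j6.53 V.
Step 5 — Ohm's law: I = V / Z_total = (-6.762 - j6.53) / (21.4 + j18.51) = -0.3317 - j0.01819 A.
Step 6 — Convert to polar: |I| = 0.3322 A, ∠I = -176.9°.

I = 0.3322∠-176.9° A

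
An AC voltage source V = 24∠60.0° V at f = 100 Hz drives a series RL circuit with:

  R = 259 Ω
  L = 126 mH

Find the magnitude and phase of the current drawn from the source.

Step 1 — Angular frequency: ω = 2π·f = 2π·100 = 628.3 rad/s.
Step 2 — Component impedances:
  R: Z = R = 259 Ω
  L: Z = jωL = j·628.3·0.126 = 0 + j79.17 Ω
Step 3 — Series combination: Z_total = R + L = 259 + j79.17 Ω = 270.8∠17.0° Ω.
Step 4 — Source phasor: V = 24∠60.0° V = 12 + j20.78 V.
Step 5 — Ohm's law: I = V / Z_total = (12 + j20.78) / (259 + j79.17) = 0.06481 + j0.06044 A.
Step 6 — Convert to polar: |I| = 0.08862 A, ∠I = 43.0°.

I = 0.08862∠43.0° A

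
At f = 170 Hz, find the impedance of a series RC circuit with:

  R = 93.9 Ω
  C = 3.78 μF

Step 1 — Angular frequency: ω = 2π·f = 2π·170 = 1068 rad/s.
Step 2 — Component impedances:
  R: Z = R = 93.9 Ω
  C: Z = 1/(jωC) = -j/(ω·C) = 0 - j247.7 Ω
Step 3 — Series combination: Z_total = R + C = 93.9 - j247.7 Ω = 264.9∠-69.2° Ω.

Z = 93.9 - j247.7 Ω = 264.9∠-69.2° Ω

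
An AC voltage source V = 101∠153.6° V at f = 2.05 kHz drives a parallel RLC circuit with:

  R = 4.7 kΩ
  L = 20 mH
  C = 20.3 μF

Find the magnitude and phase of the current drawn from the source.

Step 1 — Angular frequency: ω = 2π·f = 2π·2050 = 1.288e+04 rad/s.
Step 2 — Component impedances:
  R: Z = R = 4700 Ω
  L: Z = jωL = j·1.288e+04·0.02 = 0 + j257.6 Ω
  C: Z = 1/(jωC) = -j/(ω·C) = 0 - j3.824 Ω
Step 3 — Parallel combination: 1/Z_total = 1/R + 1/L + 1/C; Z_total = 0.003207 - j3.882 Ω = 3.882∠-90.0° Ω.
Step 4 — Source phasor: V = 101∠153.6° V = -90.47 + j44.91 V.
Step 5 — Ohm's law: I = V / Z_total = (-90.47 + j44.91) / (0.003207 - j3.882) = -11.59 - j23.29 A.
Step 6 — Convert to polar: |I| = 26.02 A, ∠I = -116.4°.

I = 26.02∠-116.4° A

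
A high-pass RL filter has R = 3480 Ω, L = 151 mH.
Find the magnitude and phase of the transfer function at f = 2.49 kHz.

Step 1 — Angular frequency: ω = 2π·2490 = 1.565e+04 rad/s.
Step 2 — Transfer function: H(jω) = jωL/(R + jωL).
Step 3 — Numerator jωL = j·2362; denominator R + jωL = 3480 + j2362.
Step 4 — H = 0.3155 + j0.4647.
Step 5 — Magnitude: |H| = 0.5617 (-5.0 dB); phase: φ = 55.8°.

|H| = 0.5617 (-5.0 dB), φ = 55.8°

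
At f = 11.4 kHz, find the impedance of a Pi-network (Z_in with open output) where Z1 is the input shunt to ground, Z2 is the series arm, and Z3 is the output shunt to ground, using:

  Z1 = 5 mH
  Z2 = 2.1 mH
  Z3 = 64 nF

Step 1 — Angular frequency: ω = 2π·f = 2π·1.14e+04 = 7.163e+04 rad/s.
Step 2 — Component impedances:
  Z1: Z = jωL = j·7.163e+04·0.005 = 0 + j358.1 Ω
  Z2: Z = jωL = j·7.163e+04·0.0021 = 0 + j150.4 Ω
  Z3: Z = 1/(jωC) = -j/(ω·C) = 0 - j218.1 Ω
Step 3 — With open output, the series arm Z2 and the output shunt Z3 appear in series to ground: Z2 + Z3 = 0 - j67.72 Ω.
Step 4 — Parallel with input shunt Z1: Z_in = Z1 || (Z2 + Z3) = 0 - j83.51 Ω = 83.51∠-90.0° Ω.

Z = 0 - j83.51 Ω = 83.51∠-90.0° Ω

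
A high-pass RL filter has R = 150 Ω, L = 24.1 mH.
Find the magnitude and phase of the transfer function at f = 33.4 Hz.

Step 1 — Angular frequency: ω = 2π·33.4 = 209.9 rad/s.
Step 2 — Transfer function: H(jω) = jωL/(R + jωL).
Step 3 — Numerator jωL = j·5.058; denominator R + jωL = 150 + j5.058.
Step 4 — H = 0.001136 + j0.03368.
Step 5 — Magnitude: |H| = 0.0337 (-29.4 dB); phase: φ = 88.1°.

|H| = 0.0337 (-29.4 dB), φ = 88.1°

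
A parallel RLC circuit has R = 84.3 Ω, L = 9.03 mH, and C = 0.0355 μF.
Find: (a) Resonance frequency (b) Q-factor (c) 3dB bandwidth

Step 1 — Resonance: ω₀ = 1/√(LC) = 1/√(0.00903·3.55e-08) = 5.585e+04 rad/s.
Step 2 — f₀ = ω₀/(2π) = 8889 Hz.
Step 3 — Parallel Q: Q = R/(ω₀L) = 84.3/(5.585e+04·0.00903) = 0.1671.
Step 4 — Bandwidth: Δω = ω₀/Q = 3.342e+05 rad/s; BW = Δω/(2π) = 5.318e+04 Hz.

(a) f₀ = 8889 Hz  (b) Q = 0.1671  (c) BW = 5.318e+04 Hz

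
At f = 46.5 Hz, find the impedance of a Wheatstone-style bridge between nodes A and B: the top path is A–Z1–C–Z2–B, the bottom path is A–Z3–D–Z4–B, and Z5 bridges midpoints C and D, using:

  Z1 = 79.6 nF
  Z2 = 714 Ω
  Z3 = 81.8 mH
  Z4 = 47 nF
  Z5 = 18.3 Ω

Step 1 — Angular frequency: ω = 2π·f = 2π·46.5 = 292.2 rad/s.
Step 2 — Component impedances:
  Z1: Z = 1/(jωC) = -j/(ω·C) = 0 - j4.3e+04 Ω
  Z2: Z = R = 714 Ω
  Z3: Z = jωL = j·292.2·0.0818 = 0 + j23.9 Ω
  Z4: Z = 1/(jωC) = -j/(ω·C) = 0 - j7.282e+04 Ω
  Z5: Z = R = 18.3 Ω
Step 3 — Bridge requires nodal analysis (the Z5 bridge couples midpoints C and D, so the two paths cannot be reduced to a simple series/parallel combination). Setting node B to ground and injecting 1 A at node A, the 3-node admittance system at A, C, D solves to V_A = Z_AB = 732.2 + j16.54 Ω = 732.4∠1.3° Ω.

Z = 732.2 + j16.54 Ω = 732.4∠1.3° Ω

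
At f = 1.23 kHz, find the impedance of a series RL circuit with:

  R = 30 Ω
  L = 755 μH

Step 1 — Angular frequency: ω = 2π·f = 2π·1230 = 7728 rad/s.
Step 2 — Component impedances:
  R: Z = R = 30 Ω
  L: Z = jωL = j·7728·0.000755 = 0 + j5.835 Ω
Step 3 — Series combination: Z_total = R + L = 30 + j5.835 Ω = 30.56∠11.0° Ω.

Z = 30 + j5.835 Ω = 30.56∠11.0° Ω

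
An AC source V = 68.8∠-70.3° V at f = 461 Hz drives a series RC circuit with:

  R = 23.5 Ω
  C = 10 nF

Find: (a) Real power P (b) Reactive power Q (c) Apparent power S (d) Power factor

Step 1 — Angular frequency: ω = 2π·f = 2π·461 = 2897 rad/s.
Step 2 — Component impedances:
  R: Z = R = 23.5 Ω
  C: Z = 1/(jωC) = -j/(ω·C) = 0 - j3.452e+04 Ω
Step 3 — Series combination: Z_total = R + C = 23.5 - j3.452e+04 Ω = 3.452e+04∠-90.0° Ω.
Step 4 — Source phasor: V = 68.8∠-70.3° V = 23.19 - j64.77 V.
Step 5 — Current: I = V / Z = 0.001877 + j0.0006705 A = 0.001993∠19.7° A.
Step 6 — Complex power: S = V·I* = 9.333e-05 - j0.1371 VA.
Step 7 — Real power: P = Re(S) = 9.333e-05 W.
Step 8 — Reactive power: Q = Im(S) = -0.1371 VAR.
Step 9 — Apparent power: |S| = 0.1371 VA.
Step 10 — Power factor: PF = P/|S| = 0.0006807 (leading).

(a) P = 9.333e-05 W  (b) Q = -0.1371 VAR  (c) S = 0.1371 VA  (d) PF = 0.0006807 (leading)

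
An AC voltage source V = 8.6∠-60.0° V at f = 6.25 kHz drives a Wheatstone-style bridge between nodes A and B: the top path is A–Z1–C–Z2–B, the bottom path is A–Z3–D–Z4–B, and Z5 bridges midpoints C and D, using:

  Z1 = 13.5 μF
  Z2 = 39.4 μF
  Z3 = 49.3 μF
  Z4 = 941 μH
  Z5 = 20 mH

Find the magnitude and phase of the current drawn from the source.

Step 1 — Angular frequency: ω = 2π·f = 2π·6250 = 3.927e+04 rad/s.
Step 2 — Component impedances:
  Z1: Z = 1/(jωC) = -j/(ω·C) = 0 - j1.886 Ω
  Z2: Z = 1/(jωC) = -j/(ω·C) = 0 - j0.6463 Ω
  Z3: Z = 1/(jωC) = -j/(ω·C) = 0 - j0.5165 Ω
  Z4: Z = jωL = j·3.927e+04·0.000941 = 0 + j36.95 Ω
  Z5: Z = jωL = j·3.927e+04·0.02 = 0 + j785.4 Ω
Step 3 — Bridge requires nodal analysis (the Z5 bridge couples midpoints C and D, so the two paths cannot be reduced to a simple series/parallel combination). Setting node B to ground and injecting 1 A at node A, the 3-node admittance system at A, C, D solves to V_A = Z_AB = 0 - j2.727 Ω = 2.727∠-90.0° Ω.
Step 4 — Source phasor: V = 8.6∠-60.0° V = 4.3 - j7.448 V.
Step 5 — Ohm's law: I = V / Z_total = (4.3 - j7.448) / (0 - j2.727) = 2.731 + j1.577 A.
Step 6 — Convert to polar: |I| = 3.153 A, ∠I = 30.0°.

I = 3.153∠30.0° A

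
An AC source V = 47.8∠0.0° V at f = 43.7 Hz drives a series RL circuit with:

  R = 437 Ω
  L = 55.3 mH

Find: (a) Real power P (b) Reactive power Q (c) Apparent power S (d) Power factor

Step 1 — Angular frequency: ω = 2π·f = 2π·43.7 = 274.6 rad/s.
Step 2 — Component impedances:
  R: Z = R = 437 Ω
  L: Z = jωL = j·274.6·0.0553 = 0 + j15.18 Ω
Step 3 — Series combination: Z_total = R + L = 437 + j15.18 Ω = 437.3∠2.0° Ω.
Step 4 — Source phasor: V = 47.8∠0.0° V = 47.8 V.
Step 5 — Current: I = V / Z = 0.1093 - j0.003796 A = 0.1093∠-2.0° A.
Step 6 — Complex power: S = V·I* = 5.222 + j0.1814 VA.
Step 7 — Real power: P = Re(S) = 5.222 W.
Step 8 — Reactive power: Q = Im(S) = 0.1814 VAR.
Step 9 — Apparent power: |S| = 5.225 VA.
Step 10 — Power factor: PF = P/|S| = 0.9994 (lagging).

(a) P = 5.222 W  (b) Q = 0.1814 VAR  (c) S = 5.225 VA  (d) PF = 0.9994 (lagging)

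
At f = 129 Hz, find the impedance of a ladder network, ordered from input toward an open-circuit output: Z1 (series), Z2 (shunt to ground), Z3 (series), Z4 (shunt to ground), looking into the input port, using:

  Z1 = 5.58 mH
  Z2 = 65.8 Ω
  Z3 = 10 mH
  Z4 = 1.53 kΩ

Step 1 — Angular frequency: ω = 2π·f = 2π·129 = 810.5 rad/s.
Step 2 — Component impedances:
  Z1: Z = jωL = j·810.5·0.00558 = 0 + j4.523 Ω
  Z2: Z = R = 65.8 Ω
  Z3: Z = jωL = j·810.5·0.01 = 0 + j8.105 Ω
  Z4: Z = R = 1530 Ω
Step 3 — Ladder network (open output): work backward from the far end, alternating series and parallel combinations. Z_in = 63.09 + j4.537 Ω = 63.25∠4.1° Ω.

Z = 63.09 + j4.537 Ω = 63.25∠4.1° Ω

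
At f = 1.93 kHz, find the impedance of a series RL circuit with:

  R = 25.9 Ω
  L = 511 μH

Step 1 — Angular frequency: ω = 2π·f = 2π·1930 = 1.213e+04 rad/s.
Step 2 — Component impedances:
  R: Z = R = 25.9 Ω
  L: Z = jωL = j·1.213e+04·0.000511 = 0 + j6.197 Ω
Step 3 — Series combination: Z_total = R + L = 25.9 + j6.197 Ω = 26.63∠13.5° Ω.

Z = 25.9 + j6.197 Ω = 26.63∠13.5° Ω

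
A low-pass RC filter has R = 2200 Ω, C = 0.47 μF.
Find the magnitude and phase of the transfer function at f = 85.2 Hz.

Step 1 — Angular frequency: ω = 2π·85.2 = 535.3 rad/s.
Step 2 — Transfer function: H(jω) = 1/(1 + jωRC).
Step 3 — Denominator: 1 + jωRC = 1 + j·535.3·2200·4.7e-07 = 1 + j0.5535.
Step 4 — H = 0.7655 - j0.4237.
Step 5 — Magnitude: |H| = 0.8749 (-1.2 dB); phase: φ = -29.0°.

|H| = 0.8749 (-1.2 dB), φ = -29.0°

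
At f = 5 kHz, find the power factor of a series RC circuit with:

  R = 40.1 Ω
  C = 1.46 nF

Step 1 — Angular frequency: ω = 2π·f = 2π·5000 = 3.142e+04 rad/s.
Step 2 — Component impedances:
  R: Z = R = 40.1 Ω
  C: Z = 1/(jωC) = -j/(ω·C) = 0 - j2.18e+04 Ω
Step 3 — Series combination: Z_total = R + C = 40.1 - j2.18e+04 Ω = 2.18e+04∠-89.9° Ω.
Step 4 — Power factor: PF = cos(φ) = Re(Z)/|Z| = 40.1/2.18e+04 = 0.001839.
Step 5 — Type: Im(Z) = -2.18e+04 ⇒ leading (phase φ = -89.9°).

PF = 0.001839 (leading, φ = -89.9°)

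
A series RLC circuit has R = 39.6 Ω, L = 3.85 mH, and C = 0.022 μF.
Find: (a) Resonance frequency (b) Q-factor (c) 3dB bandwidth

Step 1 — Resonance: ω₀ = 1/√(LC) = 1/√(0.00385·2.2e-08) = 1.087e+05 rad/s.
Step 2 — f₀ = ω₀/(2π) = 1.729e+04 Hz.
Step 3 — Series Q: Q = ω₀L/R = 1.087e+05·0.00385/39.6 = 10.56.
Step 4 — Bandwidth: Δω = ω₀/Q = 1.029e+04 rad/s; BW = Δω/(2π) = 1637 Hz.

(a) f₀ = 1.729e+04 Hz  (b) Q = 10.56  (c) BW = 1637 Hz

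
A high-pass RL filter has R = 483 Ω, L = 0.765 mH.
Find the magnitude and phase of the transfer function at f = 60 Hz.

Step 1 — Angular frequency: ω = 2π·60 = 377 rad/s.
Step 2 — Transfer function: H(jω) = jωL/(R + jωL).
Step 3 — Numerator jωL = j·0.2884; denominator R + jωL = 483 + j0.2884.
Step 4 — H = 3.565e-07 + j0.0005971.
Step 5 — Magnitude: |H| = 0.0005971 (-64.5 dB); phase: φ = 90.0°.

|H| = 0.0005971 (-64.5 dB), φ = 90.0°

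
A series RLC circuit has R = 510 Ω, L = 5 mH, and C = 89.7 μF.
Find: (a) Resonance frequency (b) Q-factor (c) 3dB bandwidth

Step 1 — Resonance condition Im(Z)=0 gives ω₀ = 1/√(LC).
Step 2 — ω₀ = 1/√(0.005·8.97e-05) = 1493 rad/s.
Step 3 — f₀ = ω₀/(2π) = 237.7 Hz.
Step 4 — Series Q: Q = ω₀L/R = 1493·0.005/510 = 0.01464.
Step 5 — 3dB bandwidth: Δω = ω₀/Q = 1.02e+05 rad/s; BW = Δω/(2π) = 1.623e+04 Hz.

(a) f₀ = 237.7 Hz  (b) Q = 0.01464  (c) BW = 1.623e+04 Hz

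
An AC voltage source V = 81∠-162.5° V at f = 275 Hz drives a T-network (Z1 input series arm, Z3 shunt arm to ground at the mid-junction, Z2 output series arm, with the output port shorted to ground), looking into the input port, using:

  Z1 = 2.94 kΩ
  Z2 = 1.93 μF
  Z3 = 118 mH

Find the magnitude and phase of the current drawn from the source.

Step 1 — Angular frequency: ω = 2π·f = 2π·275 = 1728 rad/s.
Step 2 — Component impedances:
  Z1: Z = R = 2940 Ω
  Z2: Z = 1/(jωC) = -j/(ω·C) = 0 - j299.9 Ω
  Z3: Z = jωL = j·1728·0.118 = 0 + j203.9 Ω
Step 3 — With the output port shorted to ground, the output series arm Z2 runs from the junction to ground; the shunt arm Z3 also runs from the junction to ground. They appear in parallel: Z3 || Z2 = 0 + j637 Ω.
Step 4 — Series with input arm Z1: Z_in = Z1 + (Z3 || Z2) = 2940 + j637 Ω = 3008∠12.2° Ω.
Step 5 — Source phasor: V = 81∠-162.5° V = -77.25 - j24.36 V.
Step 6 — Ohm's law: I = V / Z_total = (-77.25 - j24.36) / (2940 + j637) = -0.02681 - j0.002475 A.
Step 7 — Convert to polar: |I| = 0.02693 A, ∠I = -174.7°.

I = 0.02693∠-174.7° A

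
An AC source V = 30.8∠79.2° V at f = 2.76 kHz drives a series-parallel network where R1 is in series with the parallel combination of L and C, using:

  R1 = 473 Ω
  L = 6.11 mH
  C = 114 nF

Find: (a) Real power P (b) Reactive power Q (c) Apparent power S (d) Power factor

Step 1 — Angular frequency: ω = 2π·f = 2π·2760 = 1.734e+04 rad/s.
Step 2 — Component impedances:
  R1: Z = R = 473 Ω
  L: Z = jωL = j·1.734e+04·0.00611 = 0 + j106 Ω
  C: Z = 1/(jωC) = -j/(ω·C) = 0 - j505.8 Ω
Step 3 — Parallel branch: L || C = 1/(1/L + 1/C) = 0 + j134 Ω.
Step 4 — Series with R1: Z_total = R1 + (L || C) = 473 + j134 Ω = 491.6∠15.8° Ω.
Step 5 — Source phasor: V = 30.8∠79.2° V = 5.771 + j30.25 V.
Step 6 — Current: I = V / Z = 0.02807 + j0.05601 A = 0.06265∠63.4° A.
Step 7 — Complex power: S = V·I* = 1.857 + j0.5261 VA.
Step 8 — Real power: P = Re(S) = 1.857 W.
Step 9 — Reactive power: Q = Im(S) = 0.5261 VAR.
Step 10 — Apparent power: |S| = 1.93 VA.
Step 11 — Power factor: PF = P/|S| = 0.9621 (lagging).

(a) P = 1.857 W  (b) Q = 0.5261 VAR  (c) S = 1.93 VA  (d) PF = 0.9621 (lagging)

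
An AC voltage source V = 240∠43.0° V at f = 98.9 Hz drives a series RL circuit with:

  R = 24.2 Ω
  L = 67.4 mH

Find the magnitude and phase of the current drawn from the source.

Step 1 — Angular frequency: ω = 2π·f = 2π·98.9 = 621.4 rad/s.
Step 2 — Component impedances:
  R: Z = R = 24.2 Ω
  L: Z = jωL = j·621.4·0.0674 = 0 + j41.88 Ω
Step 3 — Series combination: Z_total = R + L = 24.2 + j41.88 Ω = 48.37∠60.0° Ω.
Step 4 — Source phasor: V = 240∠43.0° V = 175.5 + j163.7 V.
Step 5 — Ohm's law: I = V / Z_total = (175.5 + j163.7) / (24.2 + j41.88) = 4.745 - j1.449 A.
Step 6 — Convert to polar: |I| = 4.962 A, ∠I = -17.0°.

I = 4.962∠-17.0° A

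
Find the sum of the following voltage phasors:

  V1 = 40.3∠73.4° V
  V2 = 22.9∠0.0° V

Step 1 — Convert each phasor to rectangular form:
  V1 = 40.3·(cos(73.4°) + j·sin(73.4°)) = 11.51 + j38.62 V
  V2 = 22.9·(cos(0.0°) + j·sin(0.0°)) = 22.9 V
Step 2 — Sum components: V_total = 34.41 + j38.62 V.
Step 3 — Convert to polar: |V_total| = 51.73 V, ∠V_total = 48.3°.

V_total = 51.73∠48.3° V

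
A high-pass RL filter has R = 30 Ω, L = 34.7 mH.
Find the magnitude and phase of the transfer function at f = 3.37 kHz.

Step 1 — Angular frequency: ω = 2π·3370 = 2.117e+04 rad/s.
Step 2 — Transfer function: H(jω) = jωL/(R + jωL).
Step 3 — Numerator jωL = j·734.7; denominator R + jωL = 30 + j734.7.
Step 4 — H = 0.9983 + j0.04076.
Step 5 — Magnitude: |H| = 0.9992 (-0.0 dB); phase: φ = 2.3°.

|H| = 0.9992 (-0.0 dB), φ = 2.3°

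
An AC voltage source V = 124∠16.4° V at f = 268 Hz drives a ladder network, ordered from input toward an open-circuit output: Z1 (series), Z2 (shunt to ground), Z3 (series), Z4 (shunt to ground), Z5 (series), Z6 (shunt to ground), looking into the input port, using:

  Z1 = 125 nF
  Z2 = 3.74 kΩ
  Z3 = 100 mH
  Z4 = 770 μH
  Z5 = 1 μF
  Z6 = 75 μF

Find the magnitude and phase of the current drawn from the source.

Step 1 — Angular frequency: ω = 2π·f = 2π·268 = 1684 rad/s.
Step 2 — Component impedances:
  Z1: Z = 1/(jωC) = -j/(ω·C) = 0 - j4751 Ω
  Z2: Z = R = 3740 Ω
  Z3: Z = jωL = j·1684·0.1 = 0 + j168.4 Ω
  Z4: Z = jωL = j·1684·0.00077 = 0 + j1.297 Ω
  Z5: Z = 1/(jωC) = -j/(ω·C) = 0 - j593.9 Ω
  Z6: Z = 1/(jωC) = -j/(ω·C) = 0 - j7.918 Ω
Step 3 — Ladder network (open output): work backward from the far end, alternating series and parallel combinations. Z_in = 7.683 - j4582 Ω = 4582∠-89.9° Ω.
Step 4 — Source phasor: V = 124∠16.4° V = 119 + j35.01 V.
Step 5 — Ohm's law: I = V / Z_total = (119 + j35.01) / (7.683 - j4582) = -0.007598 + j0.02598 A.
Step 6 — Convert to polar: |I| = 0.02707 A, ∠I = 106.3°.

I = 0.02707∠106.3° A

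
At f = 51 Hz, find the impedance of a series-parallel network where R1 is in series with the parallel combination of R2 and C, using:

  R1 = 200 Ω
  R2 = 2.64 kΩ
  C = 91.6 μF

Step 1 — Angular frequency: ω = 2π·f = 2π·51 = 320.4 rad/s.
Step 2 — Component impedances:
  R1: Z = R = 200 Ω
  R2: Z = R = 2640 Ω
  C: Z = 1/(jωC) = -j/(ω·C) = 0 - j34.07 Ω
Step 3 — Parallel branch: R2 || C = 1/(1/R2 + 1/C) = 0.4396 - j34.06 Ω.
Step 4 — Series with R1: Z_total = R1 + (R2 || C) = 200.4 - j34.06 Ω = 203.3∠-9.6° Ω.

Z = 200.4 - j34.06 Ω = 203.3∠-9.6° Ω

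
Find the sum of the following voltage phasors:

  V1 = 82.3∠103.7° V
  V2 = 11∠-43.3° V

Step 1 — Convert each phasor to rectangular form:
  V1 = 82.3·(cos(103.7°) + j·sin(103.7°)) = -19.49 + j79.96 V
  V2 = 11·(cos(-43.3°) + j·sin(-43.3°)) = 8.006 - j7.544 V
Step 2 — Sum components: V_total = -11.49 + j72.41 V.
Step 3 — Convert to polar: |V_total| = 73.32 V, ∠V_total = 99.0°.

V_total = 73.32∠99.0° V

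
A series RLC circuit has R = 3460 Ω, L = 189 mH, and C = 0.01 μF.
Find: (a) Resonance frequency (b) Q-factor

Step 1 — Resonance condition Im(Z)=0 gives ω₀ = 1/√(LC).
Step 2 — ω₀ = 1/√(0.189·1e-08) = 2.3e+04 rad/s.
Step 3 — f₀ = ω₀/(2π) = 3661 Hz.
Step 4 — Series Q: Q = ω₀L/R = 2.3e+04·0.189/3460 = 1.256.

(a) f₀ = 3661 Hz  (b) Q = 1.256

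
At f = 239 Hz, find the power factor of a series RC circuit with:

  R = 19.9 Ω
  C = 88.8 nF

Step 1 — Angular frequency: ω = 2π·f = 2π·239 = 1502 rad/s.
Step 2 — Component impedances:
  R: Z = R = 19.9 Ω
  C: Z = 1/(jωC) = -j/(ω·C) = 0 - j7499 Ω
Step 3 — Series combination: Z_total = R + C = 19.9 - j7499 Ω = 7499∠-89.8° Ω.
Step 4 — Power factor: PF = cos(φ) = Re(Z)/|Z| = 19.9/7499 = 0.002654.
Step 5 — Type: Im(Z) = -7499 ⇒ leading (phase φ = -89.8°).

PF = 0.002654 (leading, φ = -89.8°)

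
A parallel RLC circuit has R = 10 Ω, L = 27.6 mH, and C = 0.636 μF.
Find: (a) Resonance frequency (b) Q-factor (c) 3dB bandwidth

Step 1 — Resonance: ω₀ = 1/√(LC) = 1/√(0.0276·6.36e-07) = 7548 rad/s.
Step 2 — f₀ = ω₀/(2π) = 1201 Hz.
Step 3 — Parallel Q: Q = R/(ω₀L) = 10/(7548·0.0276) = 0.048.
Step 4 — Bandwidth: Δω = ω₀/Q = 1.572e+05 rad/s; BW = Δω/(2π) = 2.502e+04 Hz.

(a) f₀ = 1201 Hz  (b) Q = 0.048  (c) BW = 2.502e+04 Hz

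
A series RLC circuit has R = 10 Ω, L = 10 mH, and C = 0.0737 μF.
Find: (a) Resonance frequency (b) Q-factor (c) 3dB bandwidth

Step 1 — Resonance: ω₀ = 1/√(LC) = 1/√(0.01·7.37e-08) = 3.684e+04 rad/s.
Step 2 — f₀ = ω₀/(2π) = 5863 Hz.
Step 3 — Series Q: Q = ω₀L/R = 3.684e+04·0.01/10 = 36.84.
Step 4 — Bandwidth: Δω = ω₀/Q = 1000 rad/s; BW = Δω/(2π) = 159.2 Hz.

(a) f₀ = 5863 Hz  (b) Q = 36.84  (c) BW = 159.2 Hz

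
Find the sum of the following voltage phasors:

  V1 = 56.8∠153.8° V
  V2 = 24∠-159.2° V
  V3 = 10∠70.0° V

Step 1 — Convert each phasor to rectangular form:
  V1 = 56.8·(cos(153.8°) + j·sin(153.8°)) = -50.96 + j25.08 V
  V2 = 24·(cos(-159.2°) + j·sin(-159.2°)) = -22.44 - j8.523 V
  V3 = 10·(cos(70.0°) + j·sin(70.0°)) = 3.42 + j9.397 V
Step 2 — Sum components: V_total = -69.98 + j25.95 V.
Step 3 — Convert to polar: |V_total| = 74.64 V, ∠V_total = 159.7°.

V_total = 74.64∠159.7° V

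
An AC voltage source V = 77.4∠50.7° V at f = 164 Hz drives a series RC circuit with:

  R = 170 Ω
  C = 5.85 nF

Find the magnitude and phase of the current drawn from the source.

Step 1 — Angular frequency: ω = 2π·f = 2π·164 = 1030 rad/s.
Step 2 — Component impedances:
  R: Z = R = 170 Ω
  C: Z = 1/(jωC) = -j/(ω·C) = 0 - j1.659e+05 Ω
Step 3 — Series combination: Z_total = R + C = 170 - j1.659e+05 Ω = 1.659e+05∠-89.9° Ω.
Step 4 — Source phasor: V = 77.4∠50.7° V = 49.02 + j59.9 V.
Step 5 — Ohm's law: I = V / Z_total = (49.02 + j59.9) / (170 - j1.659e+05) = -0.0003608 + j0.0002959 A.
Step 6 — Convert to polar: |I| = 0.0004666 A, ∠I = 140.6°.

I = 0.0004666∠140.6° A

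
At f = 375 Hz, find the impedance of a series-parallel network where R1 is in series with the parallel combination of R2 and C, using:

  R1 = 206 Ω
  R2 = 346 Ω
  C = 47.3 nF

Step 1 — Angular frequency: ω = 2π·f = 2π·375 = 2356 rad/s.
Step 2 — Component impedances:
  R1: Z = R = 206 Ω
  R2: Z = R = 346 Ω
  C: Z = 1/(jωC) = -j/(ω·C) = 0 - j8973 Ω
Step 3 — Parallel branch: R2 || C = 1/(1/R2 + 1/C) = 345.5 - j13.32 Ω.
Step 4 — Series with R1: Z_total = R1 + (R2 || C) = 551.5 - j13.32 Ω = 551.6∠-1.4° Ω.

Z = 551.5 - j13.32 Ω = 551.6∠-1.4° Ω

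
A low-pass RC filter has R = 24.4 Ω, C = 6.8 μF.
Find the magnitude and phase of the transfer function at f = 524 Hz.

Step 1 — Angular frequency: ω = 2π·524 = 3292 rad/s.
Step 2 — Transfer function: H(jω) = 1/(1 + jωRC).
Step 3 — Denominator: 1 + jωRC = 1 + j·3292·24.4·6.8e-06 = 1 + j0.5463.
Step 4 — H = 0.7702 - j0.4207.
Step 5 — Magnitude: |H| = 0.8776 (-1.1 dB); phase: φ = -28.6°.

|H| = 0.8776 (-1.1 dB), φ = -28.6°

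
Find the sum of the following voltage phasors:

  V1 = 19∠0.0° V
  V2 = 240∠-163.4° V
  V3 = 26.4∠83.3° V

Step 1 — Convert each phasor to rectangular form:
  V1 = 19·(cos(0.0°) + j·sin(0.0°)) = 19 V
  V2 = 240·(cos(-163.4°) + j·sin(-163.4°)) = -230 - j68.57 V
  V3 = 26.4·(cos(83.3°) + j·sin(83.3°)) = 3.08 + j26.22 V
Step 2 — Sum components: V_total = -207.9 - j42.35 V.
Step 3 — Convert to polar: |V_total| = 212.2 V, ∠V_total = -168.5°.

V_total = 212.2∠-168.5° V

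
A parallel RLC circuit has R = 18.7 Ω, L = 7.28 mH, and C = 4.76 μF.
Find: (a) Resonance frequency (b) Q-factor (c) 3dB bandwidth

Step 1 — Resonance: ω₀ = 1/√(LC) = 1/√(0.00728·4.76e-06) = 5372 rad/s.
Step 2 — f₀ = ω₀/(2π) = 855 Hz.
Step 3 — Parallel Q: Q = R/(ω₀L) = 18.7/(5372·0.00728) = 0.4782.
Step 4 — Bandwidth: Δω = ω₀/Q = 1.123e+04 rad/s; BW = Δω/(2π) = 1788 Hz.

(a) f₀ = 855 Hz  (b) Q = 0.4782  (c) BW = 1788 Hz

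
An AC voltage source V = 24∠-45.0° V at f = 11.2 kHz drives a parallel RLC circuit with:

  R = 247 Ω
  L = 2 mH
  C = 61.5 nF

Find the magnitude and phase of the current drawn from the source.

Step 1 — Angular frequency: ω = 2π·f = 2π·1.12e+04 = 7.037e+04 rad/s.
Step 2 — Component impedances:
  R: Z = R = 247 Ω
  L: Z = jωL = j·7.037e+04·0.002 = 0 + j140.7 Ω
  C: Z = 1/(jωC) = -j/(ω·C) = 0 - j231.1 Ω
Step 3 — Parallel combination: 1/Z_total = 1/R + 1/L + 1/C; Z_total = 168 + j115.2 Ω = 203.7∠34.4° Ω.
Step 4 — Source phasor: V = 24∠-45.0° V = 16.97 - j16.97 V.
Step 5 — Ohm's law: I = V / Z_total = (16.97 - j16.97) / (168 + j115.2) = 0.02157 - j0.1158 A.
Step 6 — Convert to polar: |I| = 0.1178 A, ∠I = -79.4°.

I = 0.1178∠-79.4° A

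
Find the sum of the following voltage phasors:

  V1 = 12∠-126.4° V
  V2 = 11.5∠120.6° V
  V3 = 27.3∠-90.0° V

Step 1 — Convert each phasor to rectangular form:
  V1 = 12·(cos(-126.4°) + j·sin(-126.4°)) = -7.121 - j9.659 V
  V2 = 11.5·(cos(120.6°) + j·sin(120.6°)) = -5.854 + j9.899 V
  V3 = 27.3·(cos(-90.0°) + j·sin(-90.0°)) = 0 - j27.3 V
Step 2 — Sum components: V_total = -12.98 - j27.06 V.
Step 3 — Convert to polar: |V_total| = 30.01 V, ∠V_total = -115.6°.

V_total = 30.01∠-115.6° V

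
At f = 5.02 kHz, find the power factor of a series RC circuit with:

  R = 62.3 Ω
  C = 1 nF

Step 1 — Angular frequency: ω = 2π·f = 2π·5020 = 3.154e+04 rad/s.
Step 2 — Component impedances:
  R: Z = R = 62.3 Ω
  C: Z = 1/(jωC) = -j/(ω·C) = 0 - j3.17e+04 Ω
Step 3 — Series combination: Z_total = R + C = 62.3 - j3.17e+04 Ω = 3.17e+04∠-89.9° Ω.
Step 4 — Power factor: PF = cos(φ) = Re(Z)/|Z| = 62.3/3.17e+04 = 0.001965.
Step 5 — Type: Im(Z) = -3.17e+04 ⇒ leading (phase φ = -89.9°).

PF = 0.001965 (leading, φ = -89.9°)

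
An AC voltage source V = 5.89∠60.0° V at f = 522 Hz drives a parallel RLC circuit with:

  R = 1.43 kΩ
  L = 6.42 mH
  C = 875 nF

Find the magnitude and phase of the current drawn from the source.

Step 1 — Angular frequency: ω = 2π·f = 2π·522 = 3280 rad/s.
Step 2 — Component impedances:
  R: Z = R = 1430 Ω
  L: Z = jωL = j·3280·0.00642 = 0 + j21.06 Ω
  C: Z = 1/(jωC) = -j/(ω·C) = 0 - j348.5 Ω
Step 3 — Parallel combination: 1/Z_total = 1/R + 1/L + 1/C; Z_total = 0.3511 + j22.41 Ω = 22.41∠89.1° Ω.
Step 4 — Source phasor: V = 5.89∠60.0° V = 2.945 + j5.101 V.
Step 5 — Ohm's law: I = V / Z_total = (2.945 + j5.101) / (0.3511 + j22.41) = 0.2297 - j0.1278 A.
Step 6 — Convert to polar: |I| = 0.2629 A, ∠I = -29.1°.

I = 0.2629∠-29.1° A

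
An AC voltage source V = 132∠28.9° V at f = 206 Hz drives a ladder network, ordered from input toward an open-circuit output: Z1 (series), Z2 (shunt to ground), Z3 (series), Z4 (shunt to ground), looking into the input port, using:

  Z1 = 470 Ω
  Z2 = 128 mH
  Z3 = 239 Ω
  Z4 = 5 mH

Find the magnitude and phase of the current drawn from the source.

Step 1 — Angular frequency: ω = 2π·f = 2π·206 = 1294 rad/s.
Step 2 — Component impedances:
  Z1: Z = R = 470 Ω
  Z2: Z = jωL = j·1294·0.128 = 0 + j165.7 Ω
  Z3: Z = R = 239 Ω
  Z4: Z = jωL = j·1294·0.005 = 0 + j6.472 Ω
Step 3 — Ladder network (open output): work backward from the far end, alternating series and parallel combinations. Z_in = 545.6 + j111.2 Ω = 556.8∠11.5° Ω.
Step 4 — Source phasor: V = 132∠28.9° V = 115.6 + j63.79 V.
Step 5 — Ohm's law: I = V / Z_total = (115.6 + j63.79) / (545.6 + j111.2) = 0.2262 + j0.07081 A.
Step 6 — Convert to polar: |I| = 0.2371 A, ∠I = 17.4°.

I = 0.2371∠17.4° A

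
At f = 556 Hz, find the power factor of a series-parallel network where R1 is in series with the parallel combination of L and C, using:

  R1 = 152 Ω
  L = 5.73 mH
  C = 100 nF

Step 1 — Angular frequency: ω = 2π·f = 2π·556 = 3493 rad/s.
Step 2 — Component impedances:
  R1: Z = R = 152 Ω
  L: Z = jωL = j·3493·0.00573 = 0 + j20.02 Ω
  C: Z = 1/(jωC) = -j/(ω·C) = 0 - j2862 Ω
Step 3 — Parallel branch: L || C = 1/(1/L + 1/C) = 0 + j20.16 Ω.
Step 4 — Series with R1: Z_total = R1 + (L || C) = 152 + j20.16 Ω = 153.3∠7.6° Ω.
Step 5 — Power factor: PF = cos(φ) = Re(Z)/|Z| = 152/153.33 = 0.9913.
Step 6 — Type: Im(Z) = 20.16 ⇒ lagging (phase φ = 7.6°).

PF = 0.9913 (lagging, φ = 7.6°)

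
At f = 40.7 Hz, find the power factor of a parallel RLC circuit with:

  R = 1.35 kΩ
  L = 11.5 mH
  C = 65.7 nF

Step 1 — Angular frequency: ω = 2π·f = 2π·40.7 = 255.7 rad/s.
Step 2 — Component impedances:
  R: Z = R = 1350 Ω
  L: Z = jωL = j·255.7·0.0115 = 0 + j2.941 Ω
  C: Z = 1/(jωC) = -j/(ω·C) = 0 - j5.952e+04 Ω
Step 3 — Parallel combination: 1/Z_total = 1/R + 1/L + 1/C; Z_total = 0.006407 + j2.941 Ω = 2.941∠89.9° Ω.
Step 4 — Power factor: PF = cos(φ) = Re(Z)/|Z| = 0.006407/2.941 = 0.002179.
Step 5 — Type: Im(Z) = 2.941 ⇒ lagging (phase φ = 89.9°).

PF = 0.002179 (lagging, φ = 89.9°)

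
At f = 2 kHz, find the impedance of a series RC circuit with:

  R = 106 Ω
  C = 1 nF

Step 1 — Angular frequency: ω = 2π·f = 2π·2000 = 1.257e+04 rad/s.
Step 2 — Component impedances:
  R: Z = R = 106 Ω
  C: Z = 1/(jωC) = -j/(ω·C) = 0 - j7.958e+04 Ω
Step 3 — Series combination: Z_total = R + C = 106 - j7.958e+04 Ω = 7.958e+04∠-89.9° Ω.

Z = 106 - j7.958e+04 Ω = 7.958e+04∠-89.9° Ω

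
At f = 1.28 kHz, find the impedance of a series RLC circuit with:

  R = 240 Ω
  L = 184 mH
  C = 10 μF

Step 1 — Angular frequency: ω = 2π·f = 2π·1280 = 8042 rad/s.
Step 2 — Component impedances:
  R: Z = R = 240 Ω
  L: Z = jωL = j·8042·0.184 = 0 + j1480 Ω
  C: Z = 1/(jωC) = -j/(ω·C) = 0 - j12.43 Ω
Step 3 — Series combination: Z_total = R + L + C = 240 + j1467 Ω = 1487∠80.7° Ω.

Z = 240 + j1467 Ω = 1487∠80.7° Ω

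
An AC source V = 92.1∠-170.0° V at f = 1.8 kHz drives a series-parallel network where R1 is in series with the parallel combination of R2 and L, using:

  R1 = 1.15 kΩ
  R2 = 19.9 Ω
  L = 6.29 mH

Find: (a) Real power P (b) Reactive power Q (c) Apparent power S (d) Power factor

Step 1 — Angular frequency: ω = 2π·f = 2π·1800 = 1.131e+04 rad/s.
Step 2 — Component impedances:
  R1: Z = R = 1150 Ω
  R2: Z = R = 19.9 Ω
  L: Z = jωL = j·1.131e+04·0.00629 = 0 + j71.14 Ω
Step 3 — Parallel branch: R2 || L = 1/(1/R2 + 1/L) = 18.46 + j5.163 Ω.
Step 4 — Series with R1: Z_total = R1 + (R2 || L) = 1168 + j5.163 Ω = 1168∠0.3° Ω.
Step 5 — Source phasor: V = 92.1∠-170.0° V = -90.7 - j15.99 V.
Step 6 — Current: I = V / Z = -0.07768 - j0.01334 A = 0.07882∠-170.3° A.
Step 7 — Complex power: S = V·I* = 7.259 + j0.03208 VA.
Step 8 — Real power: P = Re(S) = 7.259 W.
Step 9 — Reactive power: Q = Im(S) = 0.03208 VAR.
Step 10 — Apparent power: |S| = 7.259 VA.
Step 11 — Power factor: PF = P/|S| = 1 (lagging).

(a) P = 7.259 W  (b) Q = 0.03208 VAR  (c) S = 7.259 VA  (d) PF = 1 (lagging)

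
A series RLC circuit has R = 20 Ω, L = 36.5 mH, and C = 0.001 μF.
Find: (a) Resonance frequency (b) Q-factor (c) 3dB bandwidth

Step 1 — Resonance: ω₀ = 1/√(LC) = 1/√(0.0365·1e-09) = 1.655e+05 rad/s.
Step 2 — f₀ = ω₀/(2π) = 2.634e+04 Hz.
Step 3 — Series Q: Q = ω₀L/R = 1.655e+05·0.0365/20 = 302.1.
Step 4 — Bandwidth: Δω = ω₀/Q = 547.9 rad/s; BW = Δω/(2π) = 87.21 Hz.

(a) f₀ = 2.634e+04 Hz  (b) Q = 302.1  (c) BW = 87.21 Hz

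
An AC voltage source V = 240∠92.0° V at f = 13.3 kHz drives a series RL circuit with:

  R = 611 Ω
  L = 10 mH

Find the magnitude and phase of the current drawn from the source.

Step 1 — Angular frequency: ω = 2π·f = 2π·1.33e+04 = 8.357e+04 rad/s.
Step 2 — Component impedances:
  R: Z = R = 611 Ω
  L: Z = jωL = j·8.357e+04·0.01 = 0 + j835.7 Ω
Step 3 — Series combination: Z_total = R + L = 611 + j835.7 Ω = 1035∠53.8° Ω.
Step 4 — Source phasor: V = 240∠92.0° V = -8.376 + j239.9 V.
Step 5 — Ohm's law: I = V / Z_total = (-8.376 + j239.9) / (611 + j835.7) = 0.1823 + j0.1433 A.
Step 6 — Convert to polar: |I| = 0.2318 A, ∠I = 38.2°.

I = 0.2318∠38.2° A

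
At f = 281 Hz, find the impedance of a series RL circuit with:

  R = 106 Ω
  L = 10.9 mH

Step 1 — Angular frequency: ω = 2π·f = 2π·281 = 1766 rad/s.
Step 2 — Component impedances:
  R: Z = R = 106 Ω
  L: Z = jωL = j·1766·0.0109 = 0 + j19.24 Ω
Step 3 — Series combination: Z_total = R + L = 106 + j19.24 Ω = 107.7∠10.3° Ω.

Z = 106 + j19.24 Ω = 107.7∠10.3° Ω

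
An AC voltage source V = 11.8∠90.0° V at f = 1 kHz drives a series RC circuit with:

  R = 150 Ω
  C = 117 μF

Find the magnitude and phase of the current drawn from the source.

Step 1 — Angular frequency: ω = 2π·f = 2π·1000 = 6283 rad/s.
Step 2 — Component impedances:
  R: Z = R = 150 Ω
  C: Z = 1/(jωC) = -j/(ω·C) = 0 - j1.36 Ω
Step 3 — Series combination: Z_total = R + C = 150 - j1.36 Ω = 150∠-0.5° Ω.
Step 4 — Source phasor: V = 11.8∠90.0° V = 0 + j11.8 V.
Step 5 — Ohm's law: I = V / Z_total = (0 + j11.8) / (150 - j1.36) = -0.0007133 + j0.07866 A.
Step 6 — Convert to polar: |I| = 0.07866 A, ∠I = 90.5°.

I = 0.07866∠90.5° A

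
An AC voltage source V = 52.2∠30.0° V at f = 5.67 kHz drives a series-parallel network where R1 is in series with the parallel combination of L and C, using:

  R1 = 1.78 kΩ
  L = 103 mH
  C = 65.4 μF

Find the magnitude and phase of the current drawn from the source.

Step 1 — Angular frequency: ω = 2π·f = 2π·5670 = 3.563e+04 rad/s.
Step 2 — Component impedances:
  R1: Z = R = 1780 Ω
  L: Z = jωL = j·3.563e+04·0.103 = 0 + j3669 Ω
  C: Z = 1/(jωC) = -j/(ω·C) = 0 - j0.4292 Ω
Step 3 — Parallel branch: L || C = 1/(1/L + 1/C) = 0 - j0.4292 Ω.
Step 4 — Series with R1: Z_total = R1 + (L || C) = 1780 - j0.4292 Ω = 1780∠-0.0° Ω.
Step 5 — Source phasor: V = 52.2∠30.0° V = 45.21 + j26.1 V.
Step 6 — Ohm's law: I = V / Z_total = (45.21 + j26.1) / (1780 - j0.4292) = 0.02539 + j0.01467 A.
Step 7 — Convert to polar: |I| = 0.02933 A, ∠I = 30.0°.

I = 0.02933∠30.0° A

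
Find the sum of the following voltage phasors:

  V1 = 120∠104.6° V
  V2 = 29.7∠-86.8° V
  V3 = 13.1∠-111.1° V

Step 1 — Convert each phasor to rectangular form:
  V1 = 120·(cos(104.6°) + j·sin(104.6°)) = -30.25 + j116.1 V
  V2 = 29.7·(cos(-86.8°) + j·sin(-86.8°)) = 1.658 - j29.65 V
  V3 = 13.1·(cos(-111.1°) + j·sin(-111.1°)) = -4.716 - j12.22 V
Step 2 — Sum components: V_total = -33.31 + j74.25 V.
Step 3 — Convert to polar: |V_total| = 81.38 V, ∠V_total = 114.2°.

V_total = 81.38∠114.2° V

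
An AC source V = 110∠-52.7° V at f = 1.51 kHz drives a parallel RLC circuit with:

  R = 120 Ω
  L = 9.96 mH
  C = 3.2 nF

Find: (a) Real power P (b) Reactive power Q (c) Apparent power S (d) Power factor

Step 1 — Angular frequency: ω = 2π·f = 2π·1510 = 9488 rad/s.
Step 2 — Component impedances:
  R: Z = R = 120 Ω
  L: Z = jωL = j·9488·0.00996 = 0 + j94.5 Ω
  C: Z = 1/(jωC) = -j/(ω·C) = 0 - j3.294e+04 Ω
Step 3 — Parallel combination: 1/Z_total = 1/R + 1/L + 1/C; Z_total = 46.09 + j58.37 Ω = 74.37∠51.7° Ω.
Step 4 — Source phasor: V = 110∠-52.7° V = 66.66 - j87.5 V.
Step 5 — Current: I = V / Z = -0.3678 - j1.433 A = 1.479∠-104.4° A.
Step 6 — Complex power: S = V·I* = 100.8 + j127.7 VA.
Step 7 — Real power: P = Re(S) = 100.8 W.
Step 8 — Reactive power: Q = Im(S) = 127.7 VAR.
Step 9 — Apparent power: |S| = 162.7 VA.
Step 10 — Power factor: PF = P/|S| = 0.6198 (lagging).

(a) P = 100.8 W  (b) Q = 127.7 VAR  (c) S = 162.7 VA  (d) PF = 0.6198 (lagging)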